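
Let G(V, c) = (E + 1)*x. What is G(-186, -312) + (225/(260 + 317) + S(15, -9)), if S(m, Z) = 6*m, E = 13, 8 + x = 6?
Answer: 35999/577 ≈ 62.390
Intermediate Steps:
x = -2 (x = -8 + 6 = -2)
G(V, c) = -28 (G(V, c) = (13 + 1)*(-2) = 14*(-2) = -28)
G(-186, -312) + (225/(260 + 317) + S(15, -9)) = -28 + (225/(260 + 317) + 6*15) = -28 + (225/577 + 90) = -28 + 52155/577 = 35999/577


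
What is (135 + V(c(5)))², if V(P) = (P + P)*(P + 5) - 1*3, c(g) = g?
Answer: 53824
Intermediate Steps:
V(P) = -3 + 2*P*(5 + P) (V(P) = (2*P)*(5 + P) - 3 = 2*P*(5 + P) - 3 = -3 + 2*P*(5 + P))
(135 + V(c(5)))² = (135 + (-3 + 2*5² + 10*5))² = (135 + (-3 + 2*25 + 50))² = (135 + (-3 + 50 + 50))² = (135 + 97)² = 232² = 53824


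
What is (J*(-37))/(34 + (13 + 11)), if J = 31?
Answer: -1147/58 ≈ -19.776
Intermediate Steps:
(J*(-37))/(34 + (13 + 11)) = (31*(-37))/(34 + (13 + 11)) = -1147/(34 + 24) = -1147/58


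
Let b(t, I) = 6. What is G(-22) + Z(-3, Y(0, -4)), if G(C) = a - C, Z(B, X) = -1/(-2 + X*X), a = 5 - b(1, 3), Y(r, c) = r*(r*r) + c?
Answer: 293/14 ≈ 20.929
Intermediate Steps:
Y(r, c) = c + r³ (Y(r, c) = r*r² + c = r³ + c = c + r³)
a = -1 (a = 5 - 1*6 = 5 - 6 = -1)
Z(B, X) = -1/(-2 + X²)
G(C) = -1 - C
G(-22) + Z(-3, Y(0, -4)) = (-1 - 1*(-22)) - 1/(-2 + (-4 + 0³)²) = (-1 + 22) - 1/(-2 + (-4 + 0)²) = 21 - 1/(-2 + (-4)²) = 21 - 1/(-2 + 16) = 21 - 1/14 = 293/14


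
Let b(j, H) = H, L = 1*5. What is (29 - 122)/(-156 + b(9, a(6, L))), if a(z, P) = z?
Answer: 31/50 ≈ 0.62000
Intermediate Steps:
L = 5
(29 - 122)/(-156 + b(9, a(6, L))) = (29 - 122)/(-156 + 6) = -93/(-150) = -93*(-1/150) = 31/50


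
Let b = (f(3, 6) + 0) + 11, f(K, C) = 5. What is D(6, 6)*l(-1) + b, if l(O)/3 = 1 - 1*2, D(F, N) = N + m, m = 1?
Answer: -5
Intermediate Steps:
b = 16 (b = (5 + 0) + 11 = 5 + 11 = 16)
D(F, N) = 1 + N (D(F, N) = N + 1 = 1 + N)
l(O) = -3 (l(O) = 3*(1 - 1*2) = 3*(1 - 2) = 3*(-1) = -3)
D(6, 6)*l(-1) + b = (1 + 6)*(-3) + 16 = 7*(-3) + 16 = -21 + 16 = -5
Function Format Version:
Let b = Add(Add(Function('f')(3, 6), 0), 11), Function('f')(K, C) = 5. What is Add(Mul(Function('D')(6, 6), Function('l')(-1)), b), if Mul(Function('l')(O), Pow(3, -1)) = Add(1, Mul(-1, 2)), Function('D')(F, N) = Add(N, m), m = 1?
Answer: -5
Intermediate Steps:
b = 16 (b = Add(Add(5, 0), 11) = Add(5, 11) = 16)
Function('D')(F, N) = Add(1, N) (Function('D')(F, N) = Add(N, 1) = Add(1, N))
Function('l')(O) = -3 (Function('l')(O) = Mul(3, Add(1, Mul(-1, 2))) = Mul(3, Add(1, -2)) = Mul(3, -1) = -3)
Add(Mul(Function('D')(6, 6), Function('l')(-1)), b) = Add(Mul(Add(1, 6), -3), 16) = Add(Mul(7, -3), 16) = Add(-21, 16) = -5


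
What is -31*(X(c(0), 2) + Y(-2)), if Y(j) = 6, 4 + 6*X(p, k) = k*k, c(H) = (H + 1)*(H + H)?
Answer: -186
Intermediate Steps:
c(H) = 2*H*(1 + H) (c(H) = (1 + H)*(2*H) = 2*H*(1 + H))
X(p, k) = -⅔ + k²/6 (X(p, k) = -⅔ + (k*k)/6 = -⅔ + k²/6)
-31*(X(c(0), 2) + Y(-2)) = -31*((-⅔ + (⅙)*2²) + 6) = -31*((-⅔ + (⅙)*4) + 6) = -31*((-⅔ + ⅔) + 6) = -31*(0 + 6) = -31*6 = -186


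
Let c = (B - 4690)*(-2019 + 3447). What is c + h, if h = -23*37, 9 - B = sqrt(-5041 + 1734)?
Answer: -6685319 - 1428*I*sqrt(3307) ≈ -6.6853e+6 - 82119.0*I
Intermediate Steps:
B = 9 - I*sqrt(3307) (B = 9 - sqrt(-5041 + 1734) = 9 - sqrt(-3307) = 9 - I*sqrt(3307) ≈ 9.0 - 57.507*I)
h = -851
c = -6684468 - 1428*I*sqrt(3307) (c = ((9 - I*sqrt(3307)) - 4690)*(-2019 + 3447) = (-4681 - I*sqrt(3307))*1428 = -6684468 - 1428*I*sqrt(3307) ≈ -6.6845e+6 - 82119.0*I)
c + h = (-6684468 - 1428*I*sqrt(3307)) - 851 = -6685319 - 1428*I*sqrt(3307)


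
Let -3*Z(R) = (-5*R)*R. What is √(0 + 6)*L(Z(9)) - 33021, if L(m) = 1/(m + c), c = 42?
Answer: -33021 + √6/177 ≈ -33021.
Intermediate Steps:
Z(R) = 5*R²/3 (Z(R) = -(-5*R)*R/3 = -(-5)*R²/3 = 5*R²/3)
L(m) = 1/(42 + m) (L(m) = 1/(m + 42) = 1/(42 + m))
√(0 + 6)*L(Z(9)) - 33021 = √(0 + 6)/(42 + (5/3)*9²) - 33021 = √6/(42 + (5/3)*81) - 33021 = √6/(42 + 135) - 33021 = √6/177 - 33021 = -33021 + √6/177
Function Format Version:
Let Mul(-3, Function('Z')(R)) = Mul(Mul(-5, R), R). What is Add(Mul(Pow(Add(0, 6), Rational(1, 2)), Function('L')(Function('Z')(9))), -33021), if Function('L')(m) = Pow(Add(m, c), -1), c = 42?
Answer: Add(-33021, Mul(Rational(1, 177), Pow(6, Rational(1, 2)))) ≈ -33021.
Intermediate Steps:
Function('Z')(R) = Mul(Rational(5, 3), Pow(R, 2)) (Function('Z')(R) = Mul(Rational(-1, 3), Mul(Mul(-5, R), R)) = Mul(Rational(-1, 3), Mul(-5, Pow(R, 2))) = Mul(Rational(5, 3), Pow(R, 2)))
Function('L')(m) = Pow(Add(42, m), -1) (Function('L')(m) = Pow(Add(m, 42), -1) = Pow(Add(42, m), -1))
Add(Mul(Pow(Add(0, 6), Rational(1, 2)), Function('L')(Function('Z')(9))), -33021) = Add(Mul(Pow(Add(0, 6), Rational(1, 2)), Pow(Add(42, Mul(Rational(5, 3), Pow(9, 2))), -1)), -33021) = Add(Mul(Pow(6, Rational(1, 2)), Pow(Add(42, Mul(Rational(5, 3), 81)), -1)), -33021) = Add(Mul(Pow(6, Rational(1, 2)), Pow(Add(42, 135), -1)), -33021) = Add(Mul(Pow(6, Rational(1, 2)), Pow(177, -1)), -33021) = Add(Mul(Pow(6, Rational(1, 2)), Rational(1, 177)), -33021) = Add(Mul(Rational(1, 177), Pow(6, Rational(1, 2))), -33021) = Add(-33021, Mul(Rational(1, 177), Pow(6, Rational(1, 2))))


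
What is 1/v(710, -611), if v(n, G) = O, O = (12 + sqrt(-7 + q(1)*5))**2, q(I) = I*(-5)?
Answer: 1/(16*(3 + I*sqrt(2))**2) ≈ 0.0036157 - 0.0043829*I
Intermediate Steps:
q(I) = -5*I
O = (12 + 4*I*sqrt(2))**2 (O = (12 + sqrt(-7 - 5*1*5))**2 = (12 + sqrt(-7 - 5*5))**2 = (12 + sqrt(-7 - 25))**2 = (12 + sqrt(-32))**2 = (12 + 4*I*sqrt(2))**2 ≈ 112.0 + 135.76*I)
v(n, G) = 112 + 96*I*sqrt(2)
1/v(710, -611) = 1/(112 + 96*I*sqrt(2))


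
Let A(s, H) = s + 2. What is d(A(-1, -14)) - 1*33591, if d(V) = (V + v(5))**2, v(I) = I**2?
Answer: -32915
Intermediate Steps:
A(s, H) = 2 + s
d(V) = (25 + V)**2 (d(V) = (V + 5**2)**2 = (V + 25)**2 = (25 + V)**2)
d(A(-1, -14)) - 1*33591 = (25 + (2 - 1))**2 - 1*33591 = (25 + 1)**2 - 33591 = 26**2 - 33591 = 676 - 33591 = -32915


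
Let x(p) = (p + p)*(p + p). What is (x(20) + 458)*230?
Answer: 473340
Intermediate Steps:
x(p) = 4*p² (x(p) = (2*p)*(2*p) = 4*p²)
(x(20) + 458)*230 = (4*20² + 458)*230 = (4*400 + 458)*230 = (1600 + 458)*230 = 2058*230 = 473340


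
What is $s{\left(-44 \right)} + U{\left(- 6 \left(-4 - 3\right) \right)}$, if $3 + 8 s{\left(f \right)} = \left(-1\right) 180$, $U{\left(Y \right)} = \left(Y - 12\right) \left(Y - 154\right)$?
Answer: $- \frac{27063}{8} \approx -3382.9$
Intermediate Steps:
$U{\left(Y \right)} = \left(-154 + Y\right) \left(-12 + Y\right)$ ($U{\left(Y \right)} = \left(-12 + Y\right) \left(-154 + Y\right) = \left(-154 + Y\right) \left(-12 + Y\right)$)
$s{\left(f \right)} = - \frac{183}{8}$ ($s{\left(f \right)} = - \frac{3}{8} + \frac{\left(-1\right) 180}{8} = - \frac{3}{8} + \frac{1}{8} \left(-180\right) = - \frac{3}{8} - \frac{45}{2} = - \frac{183}{8}$)
$s{\left(-44 \right)} + U{\left(- 6 \left(-4 - 3\right) \right)} = - \frac{183}{8} + \left(1848 + \left(- 6 \left(-4 - 3\right)\right)^{2} - 166 \left(- 6 \left(-4 - 3\right)\right)\right) = - \frac{183}{8} + \left(1848 + \left(\left(-6\right) \left(-7\right)\right)^{2} - 166 \left(\left(-6\right) \left(-7\right)\right)\right) = - \frac{183}{8} + \left(1848 + 42^{2} - 6972\right) = - \frac{183}{8} + \left(1848 + 1764 - 6972\right) = - \frac{183}{8} - 3360 = - \frac{27063}{8}$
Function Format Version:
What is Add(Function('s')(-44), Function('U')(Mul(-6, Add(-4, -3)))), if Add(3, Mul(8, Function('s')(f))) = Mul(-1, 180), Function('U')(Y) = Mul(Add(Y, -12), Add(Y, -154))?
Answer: Rational(-27063, 8) ≈ -3382.9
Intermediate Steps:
Function('U')(Y) = Mul(Add(-154, Y), Add(-12, Y)) (Function('U')(Y) = Mul(Add(-12, Y), Add(-154, Y)) = Mul(Add(-154, Y), Add(-12, Y)))
Function('s')(f) = Rational(-183, 8) (Function('s')(f) = Add(Rational(-3, 8), Mul(Rational(1, 8), Mul(-1, 180))) = Add(Rational(-3, 8), Mul(Rational(1, 8), -180)) = Add(Rational(-3, 8), Rational(-45, 2)) = Rational(-183, 8))
Add(Function('s')(-44), Function('U')(Mul(-6, Add(-4, -3)))) = Add(Rational(-183, 8), Add(1848, Pow(Mul(-6, Add(-4, -3)), 2), Mul(-166, Mul(-6, Add(-4, -3))))) = Add(Rational(-183, 8), Add(1848, Pow(Mul(-6, -7), 2), Mul(-166, Mul(-6, -7)))) = Add(Rational(-183, 8), Add(1848, Pow(42, 2), Mul(-166, 42))) = Add(Rational(-183, 8), Add(1848, 1764, -6972)) = Add(Rational(-183, 8), -3360) = Rational(-27063, 8)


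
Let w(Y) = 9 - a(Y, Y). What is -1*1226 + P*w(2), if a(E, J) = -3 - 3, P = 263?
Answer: 2719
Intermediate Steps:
a(E, J) = -6
w(Y) = 15 (w(Y) = 9 - 1*(-6) = 9 + 6 = 15)
-1*1226 + P*w(2) = -1*1226 + 263*15 = -1226 + 3945 = 2719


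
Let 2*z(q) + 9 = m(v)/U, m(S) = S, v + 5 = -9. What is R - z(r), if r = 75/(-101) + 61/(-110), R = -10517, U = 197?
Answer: -4141911/394 ≈ -10512.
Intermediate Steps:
v = -14 (v = -5 - 9 = -14)
r = -14411/11110 (r = 75*(-1/101) + 61*(-1/110) = -75/101 - 61/110 = -14411/11110 ≈ -1.2971)
z(q) = -1787/394 (z(q) = -9/2 + (-14/197)/2 = -9/2 + (-14*1/197)/2 = -9/2 + (1/2)*(-14/197) = -9/2 - 7/197 = -1787/394)
R - z(r) = -10517 - 1*(-1787/394) = -10517 + 1787/394 = -4141911/394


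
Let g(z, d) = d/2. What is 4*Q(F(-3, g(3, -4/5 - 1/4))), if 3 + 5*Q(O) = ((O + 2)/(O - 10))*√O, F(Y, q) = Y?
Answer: -12/5 + 4*I*√3/65 ≈ -2.4 + 0.10659*I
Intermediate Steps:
g(z, d) = d/2 (g(z, d) = d*(½) = d/2)
Q(O) = -⅗ + √O*(2 + O)/(5*(-10 + O)) (Q(O) = -⅗ + (((O + 2)/(O - 10))*√O)/5 = -⅗ + (((2 + O)/(-10 + O))*√O)/5 = -⅗ + (√O*(2 + O)/(-10 + O))/5 = -⅗ + √O*(2 + O)/(5*(-10 + O)))
4*Q(F(-3, g(3, -4/5 - 1/4))) = 4*((30 + (-3)^(3/2) - 3*(-3) + 2*√(-3))/(5*(-10 - 3))) = 4*((⅕)*(30 - 3*I*√3 + 9 + 2*(I*√3))/(-13)) = 4*((⅕)*(-1/13)*(30 - 3*I*√3 + 9 + 2*I*√3)) = 4*((⅕)*(-1/13)*(39 - I*√3)) = 4*(-⅗ + I*√3/65) = -12/5 + 4*I*√3/65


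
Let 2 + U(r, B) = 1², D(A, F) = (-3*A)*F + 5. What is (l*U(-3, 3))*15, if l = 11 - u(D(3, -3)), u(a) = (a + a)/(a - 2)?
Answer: -133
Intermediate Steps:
D(A, F) = 5 - 3*A*F (D(A, F) = -3*A*F + 5 = 5 - 3*A*F)
u(a) = 2*a/(-2 + a) (u(a) = (2*a)/(-2 + a) = 2*a/(-2 + a))
l = 133/15 (l = 11 - 2*(5 - 3*3*(-3))/(-2 + (5 - 3*3*(-3))) = 11 - 2*(5 + 27)/(-2 + (5 + 27)) = 11 - 2*32/(-2 + 32) = 11 - 2*32/30 = 11 - 1*32/15 = 11 - 32/15 = 133/15 ≈ 8.8667)
U(r, B) = -1 (U(r, B) = -2 + 1² = -2 + 1 = -1)
(l*U(-3, 3))*15 = ((133/15)*(-1))*15 = -133/15*15 = -133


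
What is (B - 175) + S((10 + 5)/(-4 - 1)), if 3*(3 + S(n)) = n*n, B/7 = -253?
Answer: -1946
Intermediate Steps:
B = -1771 (B = 7*(-253) = -1771)
S(n) = -3 + n²/3 (S(n) = -3 + (n*n)/3 = -3 + n²/3)
(B - 175) + S((10 + 5)/(-4 - 1)) = (-1771 - 175) + (-3 + ((10 + 5)/(-4 - 1))²/3) = -1946 + (-3 + (15/(-5))²/3) = -1946 + (-3 + (15*(-⅕))²/3) = -1946 + (-3 + (⅓)*(-3)²) = -1946 + (-3 + (⅓)*9) = -1946 + (-3 + 3) = -1946 + 0 = -1946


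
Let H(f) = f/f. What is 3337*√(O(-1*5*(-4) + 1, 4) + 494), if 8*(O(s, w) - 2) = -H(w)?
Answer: 3337*√7934/4 ≈ 74309.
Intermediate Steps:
H(f) = 1
O(s, w) = 15/8 (O(s, w) = 2 + (-1*1)/8 = 2 + (⅛)*(-1) = 2 - ⅛ = 15/8)
3337*√(O(-1*5*(-4) + 1, 4) + 494) = 3337*√(15/8 + 494) = 3337*√(3967/8) = 3337*(√7934/4) = 3337*√7934/4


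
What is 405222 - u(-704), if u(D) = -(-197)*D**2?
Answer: -97231130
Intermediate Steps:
u(D) = 197*D**2
405222 - u(-704) = 405222 - 197*(-704)**2 = 405222 - 197*495616 = 405222 - 1*97636352 = 405222 - 97636352 = -97231130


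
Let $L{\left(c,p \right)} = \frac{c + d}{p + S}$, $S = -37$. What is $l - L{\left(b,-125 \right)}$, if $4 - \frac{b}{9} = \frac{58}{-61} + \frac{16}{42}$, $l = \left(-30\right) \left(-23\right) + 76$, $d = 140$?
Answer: $\frac{26532313}{34587} \approx 767.12$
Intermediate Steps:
$l = 766$ ($l = 690 + 76 = 766$)
$b = \frac{17562}{427}$ ($b = 36 - 9 \left(\frac{58}{-61} + \frac{16}{42}\right) = 36 - 9 \left(58 \left(- \frac{1}{61}\right) + 16 \cdot \frac{1}{42}\right) = 36 - 9 \left(- \frac{58}{61} + \frac{8}{21}\right) = 36 - - \frac{2190}{427} = 36 + \frac{2190}{427} = \frac{17562}{427} \approx 41.129$)
$L{\left(c,p \right)} = \frac{140 + c}{-37 + p}$ ($L{\left(c,p \right)} = \frac{c + 140}{p - 37} = \frac{140 + c}{-37 + p}$)
$l - L{\left(b,-125 \right)} = 766 - \frac{140 + \frac{17562}{427}}{-37 - 125} = 766 - \frac{1}{-162} \cdot \frac{77342}{427} = 766 - \left(- \frac{1}{162}\right) \frac{77342}{427} = 766 - - \frac{38671}{34587} = 766 + \frac{38671}{34587} = \frac{26532313}{34587}$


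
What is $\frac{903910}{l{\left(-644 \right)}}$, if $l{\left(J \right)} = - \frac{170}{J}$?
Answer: $\frac{58211804}{17} \approx 3.4242 \cdot 10^{6}$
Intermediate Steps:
$\frac{903910}{l{\left(-644 \right)}} = \frac{903910}{\left(-170\right) \frac{1}{-644}} = \frac{903910}{\left(-170\right) \left(- \frac{1}{644}\right)} = \frac{903910}{\frac{85}{322}} = 903910 \cdot \frac{322}{85} = \frac{58211804}{17}$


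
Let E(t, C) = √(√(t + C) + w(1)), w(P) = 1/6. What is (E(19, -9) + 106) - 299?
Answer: -193 + √(6 + 36*√10)/6 ≈ -191.18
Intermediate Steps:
w(P) = ⅙
E(t, C) = √(⅙ + √(C + t)) (E(t, C) = √(√(t + C) + ⅙) = √(√(C + t) + ⅙) = √(⅙ + √(C + t)))
(E(19, -9) + 106) - 299 = (√(6 + 36*√(-9 + 19))/6 + 106) - 299 = (√(6 + 36*√10)/6 + 106) - 299 = (106 + √(6 + 36*√10)/6) - 299 = -193 + √(6 + 36*√10)/6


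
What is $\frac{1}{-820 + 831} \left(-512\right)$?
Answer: $- \frac{512}{11} \approx -46.545$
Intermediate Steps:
$\frac{1}{-820 + 831} \left(-512\right) = \frac{1}{11} \left(-512\right) = - \frac{512}{11}$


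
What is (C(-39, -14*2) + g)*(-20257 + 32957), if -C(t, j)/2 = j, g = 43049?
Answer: 547433500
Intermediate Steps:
C(t, j) = -2*j
(C(-39, -14*2) + g)*(-20257 + 32957) = (-(-28)*2 + 43049)*(-20257 + 32957) = (-2*(-28) + 43049)*12700 = (56 + 43049)*12700 = 43105*12700 = 547433500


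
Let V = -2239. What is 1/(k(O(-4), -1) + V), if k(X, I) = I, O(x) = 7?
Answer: -1/2240 ≈ -0.00044643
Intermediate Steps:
1/(k(O(-4), -1) + V) = 1/(-1 - 2239) = 1/(-2240) = -1/2240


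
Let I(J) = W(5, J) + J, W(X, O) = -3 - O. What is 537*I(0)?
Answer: -1611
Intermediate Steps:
I(J) = -3 (I(J) = (-3 - J) + J = -3)
537*I(0) = 537*(-3) = -1611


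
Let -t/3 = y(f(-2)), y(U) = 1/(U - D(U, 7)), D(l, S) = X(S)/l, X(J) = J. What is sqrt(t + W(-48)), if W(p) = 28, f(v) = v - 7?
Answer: sqrt(155326)/74 ≈ 5.3259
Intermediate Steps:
f(v) = -7 + v
D(l, S) = S/l
y(U) = 1/(U - 7/U)
t = 27/74 (t = -3*(-7 - 2)/(-7 + (-7 - 2)**2) = -(-27)/(-7 + (-9)**2) = -(-27)/(-7 + 81) = -(-27)/74 = -3*(-9/74) = 27/74 ≈ 0.36486)
sqrt(t + W(-48)) = sqrt(27/74 + 28) = sqrt(2099/74) = sqrt(155326)/74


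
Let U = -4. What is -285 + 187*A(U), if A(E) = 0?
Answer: -285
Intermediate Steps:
-285 + 187*A(U) = -285 + 187*0 = -285 + 0 = -285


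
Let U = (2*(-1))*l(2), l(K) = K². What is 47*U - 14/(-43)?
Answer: -16154/43 ≈ -375.67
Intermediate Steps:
U = -8 (U = (2*(-1))*2² = -2*4 = -8)
47*U - 14/(-43) = 47*(-8) - 14/(-43) = -376 - 14*(-1/43) = -376 + 14/43 = -16154/43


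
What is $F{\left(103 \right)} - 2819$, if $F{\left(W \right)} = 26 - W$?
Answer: $-2896$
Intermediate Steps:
$F{\left(103 \right)} - 2819 = \left(26 - 103\right) - 2819 = -77 - 2819 = -2896$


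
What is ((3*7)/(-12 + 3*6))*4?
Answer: 14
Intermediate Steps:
((3*7)/(-12 + 3*6))*4 = (21/(-12 + 18))*4 = (21/6)*4 = ((⅙)*21)*4 = (7/2)*4 = 14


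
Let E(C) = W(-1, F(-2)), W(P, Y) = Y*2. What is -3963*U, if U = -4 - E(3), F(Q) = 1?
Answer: 23778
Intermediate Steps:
W(P, Y) = 2*Y
E(C) = 2 (E(C) = 2*1 = 2)
U = -6 (U = -4 - 1*2 = -4 - 2 = -6)
-3963*U = -3963*(-6) = 23778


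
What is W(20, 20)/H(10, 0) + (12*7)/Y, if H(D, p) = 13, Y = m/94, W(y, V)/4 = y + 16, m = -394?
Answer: -22956/2561 ≈ -8.9637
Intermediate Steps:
W(y, V) = 64 + 4*y (W(y, V) = 4*(y + 16) = 4*(16 + y) = 64 + 4*y)
Y = -197/47 (Y = -394/94 = -394*1/94 = -197/47 ≈ -4.1915)
W(20, 20)/H(10, 0) + (12*7)/Y = (64 + 4*20)/13 + (12*7)/(-197/47) = (64 + 80)*(1/13) + 84*(-47/197) = 144*(1/13) - 3948/197 = 144/13 - 3948/197 = -22956/2561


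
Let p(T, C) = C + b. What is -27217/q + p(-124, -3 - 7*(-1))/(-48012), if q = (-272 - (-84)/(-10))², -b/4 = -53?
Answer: -2757761297/7864381604 ≈ -0.35066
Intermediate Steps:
b = 212 (b = -4*(-53) = 212)
q = 1965604/25 (q = (-272 - (-84)*(-1)/10)² = (-272 - 12*7/10)² = (-272 - 42/5)² = (-1402/5)² = 1965604/25 ≈ 78624.)
p(T, C) = 212 + C (p(T, C) = C + 212 = 212 + C)
-27217/q + p(-124, -3 - 7*(-1))/(-48012) = -27217/1965604/25 + (212 + (-3 - 7*(-1)))/(-48012) = -27217*25/1965604 + (212 + (-3 + 7))*(-1/48012) = -680425/1965604 + (212 + 4)*(-1/48012) = -680425/1965604 + 216*(-1/48012) = -680425/1965604 - 18/4001 = -2757761297/7864381604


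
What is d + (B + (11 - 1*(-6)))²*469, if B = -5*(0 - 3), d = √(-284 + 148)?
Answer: 480256 + 2*I*√34 ≈ 4.8026e+5 + 11.662*I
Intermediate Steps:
d = 2*I*√34 (d = √(-136) = 2*I*√34 ≈ 11.662*I)
B = 15 (B = -5*(-3) = 15)
d + (B + (11 - 1*(-6)))²*469 = 2*I*√34 + (15 + (11 - 1*(-6)))²*469 = 2*I*√34 + (15 + (11 + 6))²*469 = 2*I*√34 + (15 + 17)²*469 = 2*I*√34 + 32²*469 = 2*I*√34 + 1024*469 = 2*I*√34 + 480256 = 480256 + 2*I*√34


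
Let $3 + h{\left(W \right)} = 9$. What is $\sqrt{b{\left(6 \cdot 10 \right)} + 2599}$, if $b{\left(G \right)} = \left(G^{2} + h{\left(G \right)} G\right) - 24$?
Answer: $\sqrt{6535} \approx 80.839$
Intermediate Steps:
$h{\left(W \right)} = 6$ ($h{\left(W \right)} = -3 + 9 = 6$)
$b{\left(G \right)} = -24 + G^{2} + 6 G$ ($b{\left(G \right)} = \left(G^{2} + 6 G\right) - 24 = -24 + G^{2} + 6 G$)
$\sqrt{b{\left(6 \cdot 10 \right)} + 2599} = \sqrt{\left(-24 + \left(6 \cdot 10\right)^{2} + 6 \cdot 6 \cdot 10\right) + 2599} = \sqrt{\left(-24 + 60^{2} + 6 \cdot 60\right) + 2599} = \sqrt{\left(-24 + 3600 + 360\right) + 2599} = \sqrt{3936 + 2599} = \sqrt{6535}$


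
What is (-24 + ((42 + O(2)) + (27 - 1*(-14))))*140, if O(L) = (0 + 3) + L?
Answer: 8960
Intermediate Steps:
O(L) = 3 + L
(-24 + ((42 + O(2)) + (27 - 1*(-14))))*140 = (-24 + ((42 + (3 + 2)) + (27 - 1*(-14))))*140 = (-24 + ((42 + 5) + (27 + 14)))*140 = (-24 + (47 + 41))*140 = (-24 + 88)*140 = 64*140 = 8960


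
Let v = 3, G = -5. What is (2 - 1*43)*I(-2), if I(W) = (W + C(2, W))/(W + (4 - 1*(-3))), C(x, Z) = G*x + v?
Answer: 369/5 ≈ 73.800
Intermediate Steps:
C(x, Z) = 3 - 5*x (C(x, Z) = -5*x + 3 = 3 - 5*x)
I(W) = (-7 + W)/(7 + W) (I(W) = (W + (3 - 5*2))/(W + (4 - 1*(-3))) = (W + (3 - 10))/(W + (4 + 3)) = (W - 7)/(W + 7) = (-7 + W)/(7 + W))
(2 - 1*43)*I(-2) = (2 - 1*43)*((-7 - 2)/(7 - 2)) = (2 - 43)*(-9/5) = -41*(-9)/5 = -41*(-9/5) = 369/5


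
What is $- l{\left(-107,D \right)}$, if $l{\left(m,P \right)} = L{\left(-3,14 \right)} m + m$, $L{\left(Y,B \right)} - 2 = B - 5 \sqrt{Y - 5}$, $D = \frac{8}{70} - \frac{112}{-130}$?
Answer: $1819 - 1070 i \sqrt{2} \approx 1819.0 - 1513.2 i$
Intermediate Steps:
$D = \frac{444}{455}$ ($D = 8 \cdot \frac{1}{70} - - \frac{56}{65} = \frac{4}{35} + \frac{56}{65} = \frac{444}{455} \approx 0.97582$)
$L{\left(Y,B \right)} = 2 + B - 5 \sqrt{-5 + Y}$ ($L{\left(Y,B \right)} = 2 + \left(B - 5 \sqrt{Y - 5}\right) = 2 + \left(B - 5 \sqrt{-5 + Y}\right) = 2 + B - 5 \sqrt{-5 + Y}$)
$l{\left(m,P \right)} = m + m \left(16 - 10 i \sqrt{2}\right)$ ($l{\left(m,P \right)} = \left(2 + 14 - 5 \sqrt{-5 - 3}\right) m + m = \left(2 + 14 - 5 \sqrt{-8}\right) m + m = \left(2 + 14 - 5 \cdot 2 i \sqrt{2}\right) m + m = \left(2 + 14 - 10 i \sqrt{2}\right) m + m = \left(16 - 10 i \sqrt{2}\right) m + m = m \left(16 - 10 i \sqrt{2}\right) + m = m + m \left(16 - 10 i \sqrt{2}\right)$)
$- l{\left(-107,D \right)} = - \left(-107\right) \left(17 - 10 i \sqrt{2}\right) = - (-1819 + 1070 i \sqrt{2}) = 1819 - 1070 i \sqrt{2}$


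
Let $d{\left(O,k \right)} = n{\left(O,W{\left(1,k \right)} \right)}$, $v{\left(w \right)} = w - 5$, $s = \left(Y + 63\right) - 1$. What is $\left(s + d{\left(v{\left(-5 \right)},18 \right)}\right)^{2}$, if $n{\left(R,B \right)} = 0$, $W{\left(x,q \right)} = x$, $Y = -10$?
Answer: $2704$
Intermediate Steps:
$s = 52$ ($s = \left(-10 + 63\right) - 1 = 53 - 1 = 52$)
$v{\left(w \right)} = -5 + w$
$d{\left(O,k \right)} = 0$
$\left(s + d{\left(v{\left(-5 \right)},18 \right)}\right)^{2} = \left(52 + 0\right)^{2} = 52^{2} = 2704$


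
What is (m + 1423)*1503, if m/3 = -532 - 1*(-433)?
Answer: 1692378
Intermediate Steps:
m = -297 (m = 3*(-532 - 1*(-433)) = 3*(-532 + 433) = 3*(-99) = -297)
(m + 1423)*1503 = (-297 + 1423)*1503 = 1126*1503 = 1692378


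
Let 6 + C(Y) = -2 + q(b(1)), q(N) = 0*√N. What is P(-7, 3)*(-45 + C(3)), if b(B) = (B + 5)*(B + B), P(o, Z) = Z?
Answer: -159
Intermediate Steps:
b(B) = 2*B*(5 + B) (b(B) = (5 + B)*(2*B) = 2*B*(5 + B))
q(N) = 0
C(Y) = -8 (C(Y) = -6 + (-2 + 0) = -6 - 2 = -8)
P(-7, 3)*(-45 + C(3)) = 3*(-45 - 8) = 3*(-53) = -159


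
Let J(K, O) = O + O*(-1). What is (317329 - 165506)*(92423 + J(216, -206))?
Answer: 14031937129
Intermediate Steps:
J(K, O) = 0 (J(K, O) = O - O = 0)
(317329 - 165506)*(92423 + J(216, -206)) = (317329 - 165506)*(92423 + 0) = 151823*92423 = 14031937129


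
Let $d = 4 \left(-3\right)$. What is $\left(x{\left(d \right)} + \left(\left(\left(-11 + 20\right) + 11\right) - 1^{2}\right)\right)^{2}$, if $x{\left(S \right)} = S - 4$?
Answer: $9$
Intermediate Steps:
$d = -12$
$x{\left(S \right)} = -4 + S$ ($x{\left(S \right)} = S - 4 = -4 + S$)
$\left(x{\left(d \right)} + \left(\left(\left(-11 + 20\right) + 11\right) - 1^{2}\right)\right)^{2} = \left(\left(-4 - 12\right) + \left(\left(\left(-11 + 20\right) + 11\right) - 1^{2}\right)\right)^{2} = \left(-16 + \left(\left(9 + 11\right) - 1\right)\right)^{2} = \left(-16 + \left(20 - 1\right)\right)^{2} = \left(-16 + 19\right)^{2} = 3^{2} = 9$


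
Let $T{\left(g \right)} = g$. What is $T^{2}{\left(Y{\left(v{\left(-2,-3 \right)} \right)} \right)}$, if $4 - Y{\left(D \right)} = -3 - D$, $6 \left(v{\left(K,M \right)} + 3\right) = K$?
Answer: $\frac{121}{9} \approx 13.444$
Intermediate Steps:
$v{\left(K,M \right)} = -3 + \frac{K}{6}$
$Y{\left(D \right)} = 7 + D$ ($Y{\left(D \right)} = 4 - \left(-3 - D\right) = 4 + \left(3 + D\right) = 7 + D$)
$T^{2}{\left(Y{\left(v{\left(-2,-3 \right)} \right)} \right)} = \left(7 + \left(-3 + \frac{1}{6} \left(-2\right)\right)\right)^{2} = \left(7 - \frac{10}{3}\right)^{2} = \left(\frac{11}{3}\right)^{2} = \frac{121}{9}$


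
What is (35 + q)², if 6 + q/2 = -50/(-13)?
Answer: 159201/169 ≈ 942.02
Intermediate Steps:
q = -56/13 (q = -12 + 2*(-50/(-13)) = -12 + 2*(-50*(-1/13)) = -12 + 2*(50/13) = -12 + 100/13 = -56/13 ≈ -4.3077)
(35 + q)² = (35 - 56/13)² = (399/13)² = 159201/169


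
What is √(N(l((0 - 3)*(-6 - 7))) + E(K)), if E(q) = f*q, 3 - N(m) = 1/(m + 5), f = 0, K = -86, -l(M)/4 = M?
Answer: √68554/151 ≈ 1.7340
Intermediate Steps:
l(M) = -4*M
N(m) = 3 - 1/(5 + m) (N(m) = 3 - 1/(m + 5) = 3 - 1/(5 + m))
E(q) = 0 (E(q) = 0*q = 0)
√(N(l((0 - 3)*(-6 - 7))) + E(K)) = √((14 + 3*(-4*(0 - 3)*(-6 - 7)))/(5 - 4*(0 - 3)*(-6 - 7)) + 0) = √((14 + 3*(-(-12)*(-13)))/(5 - (-12)*(-13)) + 0) = √((14 + 3*(-4*39))/(5 - 4*39) + 0) = √((14 + 3*(-156))/(5 - 156) + 0) = √((14 - 468)/(-151) + 0) = √(-1/151*(-454) + 0) = √(454/151 + 0) = √(454/151) = √68554/151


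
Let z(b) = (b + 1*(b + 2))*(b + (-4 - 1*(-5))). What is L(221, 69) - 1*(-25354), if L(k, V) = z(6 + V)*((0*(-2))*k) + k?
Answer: 25575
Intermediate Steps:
z(b) = (1 + b)*(2 + 2*b) (z(b) = (b + 1*(2 + b))*(b + (-4 + 5)) = (b + (2 + b))*(b + 1) = (2 + 2*b)*(1 + b) = (1 + b)*(2 + 2*b))
L(k, V) = k (L(k, V) = (2 + 2*(6 + V)² + 4*(6 + V))*((0*(-2))*k) + k = (2 + 2*(6 + V)² + (24 + 4*V))*(0*k) + k = (26 + 2*(6 + V)² + 4*V)*0 + k = 0 + k = k)
L(221, 69) - 1*(-25354) = 221 - 1*(-25354) = 221 + 25354 = 25575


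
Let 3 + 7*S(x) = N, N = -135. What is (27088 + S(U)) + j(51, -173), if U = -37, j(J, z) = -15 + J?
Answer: 189730/7 ≈ 27104.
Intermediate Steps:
S(x) = -138/7 (S(x) = -3/7 + (⅐)*(-135) = -3/7 - 135/7 = -138/7)
(27088 + S(U)) + j(51, -173) = (27088 - 138/7) + (-15 + 51) = 189478/7 + 36 = 189730/7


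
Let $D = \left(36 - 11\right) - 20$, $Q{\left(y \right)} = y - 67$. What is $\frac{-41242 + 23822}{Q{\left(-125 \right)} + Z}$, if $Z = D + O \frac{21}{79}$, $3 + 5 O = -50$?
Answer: $\frac{3440450}{37489} \approx 91.772$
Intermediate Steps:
$Q{\left(y \right)} = -67 + y$ ($Q{\left(y \right)} = y - 67 = -67 + y$)
$D = 5$ ($D = 25 - 20 = 5$)
$O = - \frac{53}{5}$ ($O = - \frac{3}{5} + \frac{1}{5} \left(-50\right) = - \frac{3}{5} - 10 = - \frac{53}{5} \approx -10.6$)
$Z = \frac{862}{395}$ ($Z = 5 - \frac{53 \cdot \frac{21}{79}}{5} = 5 - \frac{53 \cdot 21 \cdot \frac{1}{79}}{5} = 5 - \frac{1113}{395} = \frac{862}{395} \approx 2.1823$)
$\frac{-41242 + 23822}{Q{\left(-125 \right)} + Z} = \frac{-41242 + 23822}{\left(-67 - 125\right) + \frac{862}{395}} = - \frac{17420}{-192 + \frac{862}{395}} = - \frac{17420}{- \frac{74978}{395}} = \left(-17420\right) \left(- \frac{395}{74978}\right) = \frac{3440450}{37489}$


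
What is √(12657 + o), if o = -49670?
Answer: I*√37013 ≈ 192.39*I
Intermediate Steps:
√(12657 + o) = √(12657 - 49670) = √(-37013) = I*√37013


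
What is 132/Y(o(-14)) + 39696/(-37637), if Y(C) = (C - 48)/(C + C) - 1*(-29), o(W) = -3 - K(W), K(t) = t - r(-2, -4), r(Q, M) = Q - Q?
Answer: 85440552/22619837 ≈ 3.7772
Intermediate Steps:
r(Q, M) = 0
K(t) = t (K(t) = t - 1*0 = t + 0 = t)
o(W) = -3 - W
Y(C) = 29 + (-48 + C)/(2*C) (Y(C) = (-48 + C)/((2*C)) + 29 = (-48 + C)*(1/(2*C)) + 29 = (-48 + C)/(2*C) + 29 = 29 + (-48 + C)/(2*C))
132/Y(o(-14)) + 39696/(-37637) = 132/(59/2 - 24/(-3 - 1*(-14))) + 39696/(-37637) = 132/(59/2 - 24/(-3 + 14)) + 39696*(-1/37637) = 132/(59/2 - 24/11) - 39696/37637 = 132/(601/22) - 39696/37637 = 132*(22/601) - 39696/37637 = 2904/601 - 39696/37637 = 85440552/22619837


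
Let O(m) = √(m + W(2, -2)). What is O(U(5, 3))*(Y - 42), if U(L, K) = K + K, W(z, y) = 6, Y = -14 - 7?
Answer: -126*√3 ≈ -218.24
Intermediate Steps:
Y = -21
U(L, K) = 2*K
O(m) = √(6 + m) (O(m) = √(m + 6) = √(6 + m))
O(U(5, 3))*(Y - 42) = √(6 + 2*3)*(-21 - 42) = √(6 + 6)*(-63) = √12*(-63) = (2*√3)*(-63) = -126*√3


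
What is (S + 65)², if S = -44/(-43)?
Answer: 8059921/1849 ≈ 4359.1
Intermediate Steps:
S = 44/43 (S = -44*(-1/43) = 44/43 ≈ 1.0233)
(S + 65)² = (44/43 + 65)² = (2839/43)² = 8059921/1849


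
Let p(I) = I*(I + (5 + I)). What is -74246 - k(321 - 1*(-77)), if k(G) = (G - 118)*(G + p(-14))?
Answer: -275846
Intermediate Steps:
p(I) = I*(5 + 2*I)
k(G) = (-118 + G)*(322 + G) (k(G) = (G - 118)*(G - 14*(5 + 2*(-14))) = (-118 + G)*(G - 14*(5 - 28)) = (-118 + G)*(G - 14*(-23)) = (-118 + G)*(G + 322) = (-118 + G)*(322 + G))
-74246 - k(321 - 1*(-77)) = -74246 - (-37996 + (321 - 1*(-77))² + 204*(321 - 1*(-77))) = -74246 - (-37996 + (321 + 77)² + 204*(321 + 77)) = -74246 - (-37996 + 398² + 204*398) = -74246 - (-37996 + 158404 + 81192) = -74246 - 1*201600 = -74246 - 201600 = -275846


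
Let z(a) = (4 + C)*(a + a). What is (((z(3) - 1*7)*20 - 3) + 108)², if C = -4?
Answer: 1225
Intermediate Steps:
z(a) = 0 (z(a) = (4 - 4)*(a + a) = 0*(2*a) = 0)
(((z(3) - 1*7)*20 - 3) + 108)² = (((0 - 1*7)*20 - 3) + 108)² = (((0 - 7)*20 - 3) + 108)² = ((-7*20 - 3) + 108)² = ((-140 - 3) + 108)² = (-143 + 108)² = (-35)² = 1225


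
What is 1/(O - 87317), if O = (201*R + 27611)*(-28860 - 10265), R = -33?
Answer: -1/820851567 ≈ -1.2182e-9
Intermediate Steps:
O = -820764250 (O = (201*(-33) + 27611)*(-28860 - 10265) = (-6633 + 27611)*(-39125) = 20978*(-39125) = -820764250)
1/(O - 87317) = 1/(-820764250 - 87317) = 1/(-820851567) = -1/820851567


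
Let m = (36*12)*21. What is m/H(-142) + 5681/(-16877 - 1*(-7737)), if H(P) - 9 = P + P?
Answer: -16896071/502700 ≈ -33.611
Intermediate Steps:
H(P) = 9 + 2*P (H(P) = 9 + (P + P) = 9 + 2*P)
m = 9072 (m = 432*21 = 9072)
m/H(-142) + 5681/(-16877 - 1*(-7737)) = 9072/(9 + 2*(-142)) + 5681/(-16877 - 1*(-7737)) = 9072/(9 - 284) + 5681/(-16877 + 7737) = 9072/(-275) + 5681/(-9140) = 9072*(-1/275) + 5681*(-1/9140) = -9072/275 - 5681/9140 = -16896071/502700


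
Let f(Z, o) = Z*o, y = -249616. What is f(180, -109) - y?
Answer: 229996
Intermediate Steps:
f(180, -109) - y = 180*(-109) - 1*(-249616) = -19620 + 249616 = 229996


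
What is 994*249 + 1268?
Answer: 248774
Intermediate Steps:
994*249 + 1268 = 247506 + 1268 = 248774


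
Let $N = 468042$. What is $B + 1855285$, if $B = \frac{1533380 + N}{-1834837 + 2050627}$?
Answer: $\frac{200176975786}{107895} \approx 1.8553 \cdot 10^{6}$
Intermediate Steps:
$B = \frac{1000711}{107895}$ ($B = \frac{1533380 + 468042}{-1834837 + 2050627} = \frac{2001422}{215790} = 2001422 \cdot \frac{1}{215790} = \frac{1000711}{107895} \approx 9.2749$)
$B + 1855285 = \frac{1000711}{107895} + 1855285 = \frac{200176975786}{107895}$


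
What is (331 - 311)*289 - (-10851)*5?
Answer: 60035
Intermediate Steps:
(331 - 311)*289 - (-10851)*5 = 20*289 - 1*(-54255) = 5780 + 54255 = 60035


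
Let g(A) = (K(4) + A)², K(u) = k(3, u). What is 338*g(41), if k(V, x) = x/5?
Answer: 14764178/25 ≈ 5.9057e+5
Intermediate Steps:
k(V, x) = x/5 (k(V, x) = x*(⅕) = x/5)
K(u) = u/5
g(A) = (⅘ + A)² (g(A) = ((⅕)*4 + A)² = (⅘ + A)²)
338*g(41) = 338*((4 + 5*41)²/25) = 338*((4 + 205)²/25) = 338*((1/25)*209²) = 338*((1/25)*43681) = 338*(43681/25) = 14764178/25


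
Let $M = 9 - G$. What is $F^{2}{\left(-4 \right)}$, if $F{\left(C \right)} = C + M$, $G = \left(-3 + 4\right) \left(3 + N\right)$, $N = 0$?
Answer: $4$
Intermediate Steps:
$G = 3$ ($G = \left(-3 + 4\right) \left(3 + 0\right) = 1 \cdot 3 = 3$)
$M = 6$ ($M = 9 - 3 = 6$)
$F{\left(C \right)} = 6 + C$ ($F{\left(C \right)} = C + 6 = 6 + C$)
$F^{2}{\left(-4 \right)} = \left(6 - 4\right)^{2} = 2^{2} = 4$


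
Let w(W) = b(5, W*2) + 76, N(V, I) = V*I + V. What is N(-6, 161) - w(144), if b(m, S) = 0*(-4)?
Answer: -1048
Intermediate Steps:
N(V, I) = V + I*V (N(V, I) = I*V + V = V + I*V)
b(m, S) = 0
w(W) = 76 (w(W) = 0 + 76 = 76)
N(-6, 161) - w(144) = -6*(1 + 161) - 1*76 = -6*162 - 76 = -972 - 76 = -1048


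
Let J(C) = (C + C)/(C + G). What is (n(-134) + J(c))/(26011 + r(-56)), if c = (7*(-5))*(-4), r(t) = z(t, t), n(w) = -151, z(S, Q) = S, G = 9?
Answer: -22219/3867295 ≈ -0.0057454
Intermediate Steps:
r(t) = t
c = 140 (c = -35*(-4) = 140)
J(C) = 2*C/(9 + C) (J(C) = (C + C)/(C + 9) = (2*C)/(9 + C) = 2*C/(9 + C))
(n(-134) + J(c))/(26011 + r(-56)) = (-151 + 2*140/(9 + 140))/(26011 - 56) = (-151 + 2*140/149)/25955 = (-151 + 2*140*(1/149))*(1/25955) = (-151 + 280/149)*(1/25955) = -22219/149*1/25955 = -22219/3867295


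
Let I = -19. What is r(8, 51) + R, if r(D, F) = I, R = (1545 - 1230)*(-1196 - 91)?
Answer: -405424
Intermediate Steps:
R = -405405 (R = 315*(-1287) = -405405)
r(D, F) = -19
r(8, 51) + R = -19 - 405405 = -405424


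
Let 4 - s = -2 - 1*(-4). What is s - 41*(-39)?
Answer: 1601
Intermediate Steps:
s = 2 (s = 4 - (-2 - 1*(-4)) = 4 - (-2 + 4) = 4 - 1*2 = 4 - 2 = 2)
s - 41*(-39) = 2 - 41*(-39) = 2 + 1599 = 1601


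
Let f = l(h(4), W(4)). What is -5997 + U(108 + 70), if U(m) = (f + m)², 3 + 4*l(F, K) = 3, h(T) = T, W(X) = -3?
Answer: 25687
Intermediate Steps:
l(F, K) = 0 (l(F, K) = -¾ + (¼)*3 = -¾ + ¾ = 0)
f = 0
U(m) = m² (U(m) = (0 + m)² = m²)
-5997 + U(108 + 70) = -5997 + (108 + 70)² = -5997 + 178² = -5997 + 31684 = 25687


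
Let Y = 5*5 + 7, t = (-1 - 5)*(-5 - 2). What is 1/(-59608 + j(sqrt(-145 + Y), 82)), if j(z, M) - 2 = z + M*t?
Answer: -56162/3154170357 - I*sqrt(113)/3154170357 ≈ -1.7806e-5 - 3.3702e-9*I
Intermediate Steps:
t = 42 (t = -6*(-7) = 42)
Y = 32 (Y = 25 + 7 = 32)
j(z, M) = 2 + z + 42*M (j(z, M) = 2 + (z + M*42) = 2 + (z + 42*M) = 2 + z + 42*M)
1/(-59608 + j(sqrt(-145 + Y), 82)) = 1/(-59608 + (2 + sqrt(-145 + 32) + 42*82)) = 1/(-59608 + (2 + sqrt(-113) + 3444)) = 1/(-59608 + (2 + I*sqrt(113) + 3444)) = 1/(-59608 + (3446 + I*sqrt(113))) = 1/(-56162 + I*sqrt(113))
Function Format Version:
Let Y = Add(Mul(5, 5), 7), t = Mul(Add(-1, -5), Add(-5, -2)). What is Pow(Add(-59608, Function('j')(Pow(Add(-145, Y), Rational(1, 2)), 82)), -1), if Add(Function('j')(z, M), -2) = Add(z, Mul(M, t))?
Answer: Add(Rational(-56162, 3154170357), Mul(Rational(-1, 3154170357), I, Pow(113, Rational(1, 2)))) ≈ Add(-1.7806e-5, Mul(-3.3702e-9, I))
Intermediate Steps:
t = 42 (t = Mul(-6, -7) = 42)
Y = 32 (Y = Add(25, 7) = 32)
Function('j')(z, M) = Add(2, z, Mul(42, M)) (Function('j')(z, M) = Add(2, Add(z, Mul(M, 42))) = Add(2, Add(z, Mul(42, M))) = Add(2, z, Mul(42, M)))
Pow(Add(-59608, Function('j')(Pow(Add(-145, Y), Rational(1, 2)), 82)), -1) = Pow(Add(-59608, Add(2, Pow(Add(-145, 32), Rational(1, 2)), Mul(42, 82))), -1) = Pow(Add(-59608, Add(2, Pow(-113, Rational(1, 2)), 3444)), -1) = Pow(Add(-59608, Add(2, Mul(I, Pow(113, Rational(1, 2))), 3444)), -1) = Pow(Add(-59608, Add(3446, Mul(I, Pow(113, Rational(1, 2))))), -1) = Pow(Add(-56162, Mul(I, Pow(113, Rational(1, 2)))), -1)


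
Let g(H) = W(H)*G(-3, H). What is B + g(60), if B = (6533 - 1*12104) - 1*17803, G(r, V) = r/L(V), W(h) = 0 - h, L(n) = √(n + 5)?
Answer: -23374 + 36*√65/13 ≈ -23352.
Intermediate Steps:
L(n) = √(5 + n)
W(h) = -h
G(r, V) = r/√(5 + V) (G(r, V) = r/(√(5 + V)) = r/√(5 + V))
B = -23374 (B = (6533 - 12104) - 17803 = -5571 - 17803 = -23374)
g(H) = 3*H/√(5 + H) (g(H) = (-H)*(-3/√(5 + H)) = 3*H/√(5 + H))
B + g(60) = -23374 + 3*60/√(5 + 60) = -23374 + 3*60/√65 = -23374 + 3*60*(√65/65) = -23374 + 36*√65/13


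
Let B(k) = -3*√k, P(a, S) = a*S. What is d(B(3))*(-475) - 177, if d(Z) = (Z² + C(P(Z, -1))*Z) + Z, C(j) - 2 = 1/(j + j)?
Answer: -25529/2 + 4275*√3 ≈ -5360.0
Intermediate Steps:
P(a, S) = S*a
C(j) = 2 + 1/(2*j) (C(j) = 2 + 1/(j + j) = 2 + 1/(2*j))
d(Z) = Z + Z² + Z*(2 - 1/(2*Z)) (d(Z) = (Z² + (2 + 1/(2*((-Z))))*Z) + Z = (Z² + (2 + (-1/Z)/2)*Z) + Z = (Z² + (2 - 1/(2*Z))*Z) + Z = (Z² + Z*(2 - 1/(2*Z))) + Z = Z + Z² + Z*(2 - 1/(2*Z)))
d(B(3))*(-475) - 177 = (-½ + (-3*√3)² + 3*(-3*√3))*(-475) - 177 = (-½ + 27 - 9*√3)*(-475) - 177 = (53/2 - 9*√3)*(-475) - 177 = (-25175/2 + 4275*√3) - 177 = -25529/2 + 4275*√3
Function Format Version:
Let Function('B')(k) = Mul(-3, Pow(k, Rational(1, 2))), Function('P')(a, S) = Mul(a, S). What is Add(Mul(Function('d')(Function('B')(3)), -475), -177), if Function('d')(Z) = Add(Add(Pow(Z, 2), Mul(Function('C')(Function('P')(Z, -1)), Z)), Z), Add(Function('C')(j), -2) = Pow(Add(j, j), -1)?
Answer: Add(Rational(-25529, 2), Mul(4275, Pow(3, Rational(1, 2)))) ≈ -5360.0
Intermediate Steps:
Function('P')(a, S) = Mul(S, a)
Function('C')(j) = Add(2, Mul(Rational(1, 2), Pow(j, -1))) (Function('C')(j) = Add(2, Pow(Add(j, j), -1)) = Add(2, Pow(Mul(2, j), -1)) = Add(2, Mul(Rational(1, 2), Pow(j, -1))))
Function('d')(Z) = Add(Z, Pow(Z, 2), Mul(Z, Add(2, Mul(Rational(-1, 2), Pow(Z, -1))))) (Function('d')(Z) = Add(Add(Pow(Z, 2), Mul(Add(2, Mul(Rational(1, 2), Pow(Mul(-1, Z), -1))), Z)), Z) = Add(Add(Pow(Z, 2), Mul(Add(2, Mul(Rational(1, 2), Mul(-1, Pow(Z, -1)))), Z)), Z) = Add(Add(Pow(Z, 2), Mul(Add(2, Mul(Rational(-1, 2), Pow(Z, -1))), Z)), Z) = Add(Add(Pow(Z, 2), Mul(Z, Add(2, Mul(Rational(-1, 2), Pow(Z, -1))))), Z) = Add(Z, Pow(Z, 2), Mul(Z, Add(2, Mul(Rational(-1, 2), Pow(Z, -1))))))
Add(Mul(Function('d')(Function('B')(3)), -475), -177) = Add(Mul(Add(Rational(-1, 2), Pow(Mul(-3, Pow(3, Rational(1, 2))), 2), Mul(3, Mul(-3, Pow(3, Rational(1, 2))))), -475), -177) = Add(Mul(Add(Rational(-1, 2), 27, Mul(-9, Pow(3, Rational(1, 2)))), -475), -177) = Add(Mul(Add(Rational(53, 2), Mul(-9, Pow(3, Rational(1, 2)))), -475), -177) = Add(Add(Rational(-25175, 2), Mul(4275, Pow(3, Rational(1, 2)))), -177) = Add(Rational(-25529, 2), Mul(4275, Pow(3, Rational(1, 2))))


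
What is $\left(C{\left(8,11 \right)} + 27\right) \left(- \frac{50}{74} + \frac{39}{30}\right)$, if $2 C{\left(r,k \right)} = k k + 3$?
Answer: $\frac{20559}{370} \approx 55.565$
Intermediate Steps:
$C{\left(r,k \right)} = \frac{3}{2} + \frac{k^{2}}{2}$ ($C{\left(r,k \right)} = \frac{k k + 3}{2} = \frac{k^{2} + 3}{2} = \frac{3 + k^{2}}{2} = \frac{3}{2} + \frac{k^{2}}{2}$)
$\left(C{\left(8,11 \right)} + 27\right) \left(- \frac{50}{74} + \frac{39}{30}\right) = \left(\left(\frac{3}{2} + \frac{11^{2}}{2}\right) + 27\right) \left(- \frac{50}{74} + \frac{39}{30}\right) = \left(\left(\frac{3}{2} + \frac{1}{2} \cdot 121\right) + 27\right) \left(\left(-50\right) \frac{1}{74} + 39 \cdot \frac{1}{30}\right) = \left(\left(\frac{3}{2} + \frac{121}{2}\right) + 27\right) \left(- \frac{25}{37} + \frac{13}{10}\right) = \left(62 + 27\right) \frac{231}{370} = 89 \cdot \frac{231}{370} = \frac{20559}{370}$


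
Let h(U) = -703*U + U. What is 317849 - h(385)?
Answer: 588119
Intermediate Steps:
h(U) = -702*U
317849 - h(385) = 317849 - (-702)*385 = 317849 - 1*(-270270) = 317849 + 270270 = 588119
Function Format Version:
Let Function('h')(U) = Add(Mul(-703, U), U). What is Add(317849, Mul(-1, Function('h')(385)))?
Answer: 588119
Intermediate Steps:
Function('h')(U) = Mul(-702, U)
Add(317849, Mul(-1, Function('h')(385))) = Add(317849, Mul(-1, Mul(-702, 385))) = Add(317849, Mul(-1, -270270)) = Add(317849, 270270) = 588119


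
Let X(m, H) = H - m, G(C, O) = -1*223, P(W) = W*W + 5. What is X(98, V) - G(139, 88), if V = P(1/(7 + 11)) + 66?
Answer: 63505/324 ≈ 196.00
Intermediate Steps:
P(W) = 5 + W**2 (P(W) = W**2 + 5 = 5 + W**2)
V = 23005/324 (V = (5 + (1/(7 + 11))**2) + 66 = (5 + (1/18)**2) + 66 = (5 + 1/324) + 66 = 1621/324 + 66 = 23005/324 ≈ 71.003)
G(C, O) = -223
X(98, V) - G(139, 88) = (23005/324 - 1*98) - 1*(-223) = (23005/324 - 98) + 223 = -8747/324 + 223 = 63505/324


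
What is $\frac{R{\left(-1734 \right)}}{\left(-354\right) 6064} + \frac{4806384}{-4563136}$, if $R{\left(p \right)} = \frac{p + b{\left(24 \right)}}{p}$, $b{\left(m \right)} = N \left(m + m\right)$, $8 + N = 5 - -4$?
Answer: $- \frac{46590672097523}{44232729155616} \approx -1.0533$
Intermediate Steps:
$N = 1$ ($N = -8 + \left(5 - -4\right) = -8 + \left(5 + 4\right) = -8 + 9 = 1$)
$b{\left(m \right)} = 2 m$ ($b{\left(m \right)} = 1 \left(m + m\right) = 1 \cdot 2 m = 2 m$)
$R{\left(p \right)} = \frac{48 + p}{p}$ ($R{\left(p \right)} = \frac{p + 2 \cdot 24}{p} = \frac{p + 48}{p} = \frac{48 + p}{p}$)
$\frac{R{\left(-1734 \right)}}{\left(-354\right) 6064} + \frac{4806384}{-4563136} = \frac{\frac{1}{-1734} \left(48 - 1734\right)}{\left(-354\right) 6064} + \frac{4806384}{-4563136} = \frac{\left(- \frac{1}{1734}\right) \left(-1686\right)}{-2146656} + 4806384 \left(- \frac{1}{4563136}\right) = \frac{281}{289} \left(- \frac{1}{2146656}\right) - \frac{300399}{285196} = - \frac{281}{620383584} - \frac{300399}{285196} = - \frac{46590672097523}{44232729155616}$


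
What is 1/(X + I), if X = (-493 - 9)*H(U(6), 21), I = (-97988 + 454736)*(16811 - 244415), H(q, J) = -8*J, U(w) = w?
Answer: -1/81197187456 ≈ -1.2316e-11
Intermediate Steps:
I = -81197271792 (I = 356748*(-227604) = -81197271792)
X = 84336 (X = (-493 - 9)*(-8*21) = -502*(-168) = 84336)
1/(X + I) = 1/(84336 - 81197271792) = 1/(-81197187456) = -1/81197187456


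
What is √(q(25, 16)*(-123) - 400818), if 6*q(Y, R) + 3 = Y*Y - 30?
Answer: I*√412954 ≈ 642.62*I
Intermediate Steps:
q(Y, R) = -11/2 + Y²/6 (q(Y, R) = -½ + (Y*Y - 30)/6 = -½ + (Y² - 30)/6 = -½ + (-30 + Y²)/6 = -½ + (-5 + Y²/6) = -11/2 + Y²/6)
√(q(25, 16)*(-123) - 400818) = √((-11/2 + (⅙)*25²)*(-123) - 400818) = √((-11/2 + (⅙)*625)*(-123) - 400818) = √((-11/2 + 625/6)*(-123) - 400818) = √((296/3)*(-123) - 400818) = √(-12136 - 400818) = √(-412954) = I*√412954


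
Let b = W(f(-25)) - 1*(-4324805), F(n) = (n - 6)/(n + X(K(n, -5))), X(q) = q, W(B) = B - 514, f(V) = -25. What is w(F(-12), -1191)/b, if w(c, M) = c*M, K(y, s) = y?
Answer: -397/1921896 ≈ -0.00020657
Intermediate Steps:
W(B) = -514 + B
F(n) = (-6 + n)/(2*n) (F(n) = (n - 6)/(n + n) = (-6 + n)/((2*n)) = (-6 + n)*(1/(2*n)) = (-6 + n)/(2*n))
w(c, M) = M*c
b = 4324266 (b = (-514 - 25) - 1*(-4324805) = -539 + 4324805 = 4324266)
w(F(-12), -1191)/b = -1191*(-6 - 12)/(2*(-12))/4324266 = -1191*(-1)*(-18)/(2*12)*(1/4324266) = -1191*3/4*(1/4324266) = -3573/4*1/4324266 = -397/1921896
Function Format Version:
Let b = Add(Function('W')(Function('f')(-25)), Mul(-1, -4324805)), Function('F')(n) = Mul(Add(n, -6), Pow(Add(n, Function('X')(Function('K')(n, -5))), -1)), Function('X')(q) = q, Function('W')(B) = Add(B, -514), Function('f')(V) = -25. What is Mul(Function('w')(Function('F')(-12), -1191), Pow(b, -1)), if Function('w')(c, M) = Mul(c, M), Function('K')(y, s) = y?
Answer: Rational(-397, 1921896) ≈ -0.00020657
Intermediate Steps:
Function('W')(B) = Add(-514, B)
Function('F')(n) = Mul(Rational(1, 2), Pow(n, -1), Add(-6, n)) (Function('F')(n) = Mul(Add(n, -6), Pow(Add(n, n), -1)) = Mul(Add(-6, n), Pow(Mul(2, n), -1)) = Mul(Add(-6, n), Mul(Rational(1, 2), Pow(n, -1))) = Mul(Rational(1, 2), Pow(n, -1), Add(-6, n)))
Function('w')(c, M) = Mul(M, c)
b = 4324266 (b = Add(Add(-514, -25), Mul(-1, -4324805)) = Add(-539, 4324805) = 4324266)
Mul(Function('w')(Function('F')(-12), -1191), Pow(b, -1)) = Mul(Mul(-1191, Mul(Rational(1, 2), Pow(-12, -1), Add(-6, -12))), Pow(4324266, -1)) = Mul(Mul(-1191, Mul(Rational(1, 2), Rational(-1, 12), -18)), Rational(1, 4324266)) = Mul(Mul(-1191, Rational(3, 4)), Rational(1, 4324266)) = Mul(Rational(-3573, 4), Rational(1, 4324266)) = Rational(-397, 1921896)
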